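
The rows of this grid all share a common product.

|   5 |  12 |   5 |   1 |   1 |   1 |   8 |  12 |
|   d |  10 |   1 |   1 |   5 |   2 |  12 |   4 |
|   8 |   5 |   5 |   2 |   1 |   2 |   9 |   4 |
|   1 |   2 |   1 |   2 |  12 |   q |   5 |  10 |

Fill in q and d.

Rows 1 and 3 each multiply to 28800, so every row has product 28800.
Row 4: 1×2×1×2×12×5×10 = 2400, so the missing entry is 28800 ÷ 2400 = 12.
Row 2: 10×1×1×5×2×12×4 = 4800, so the missing entry is 28800 ÷ 4800 = 6.

q = 12, d = 6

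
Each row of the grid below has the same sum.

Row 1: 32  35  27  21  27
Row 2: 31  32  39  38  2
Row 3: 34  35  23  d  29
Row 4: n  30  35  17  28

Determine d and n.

d = 21, n = 32

Rows 1 and 2 both add up to 142, so every row sums to 142.
Row 3: 34 + 35 + 23 + 29 = 121, so the missing entry is 142 − 121 = 21.
Row 4: 30 + 35 + 17 + 28 = 110, so the missing entry is 142 − 110 = 32.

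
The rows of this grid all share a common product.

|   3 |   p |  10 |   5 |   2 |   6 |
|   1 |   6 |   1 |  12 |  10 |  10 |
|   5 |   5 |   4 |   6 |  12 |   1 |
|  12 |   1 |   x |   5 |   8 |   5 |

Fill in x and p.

x = 3, p = 4

Rows 2 and 3 each multiply to 7200, so every row has product 7200.
Row 4: 12×1×5×8×5 = 2400, so the missing entry is 7200 ÷ 2400 = 3.
Row 1: 3×10×5×2×6 = 1800, so the missing entry is 7200 ÷ 1800 = 4.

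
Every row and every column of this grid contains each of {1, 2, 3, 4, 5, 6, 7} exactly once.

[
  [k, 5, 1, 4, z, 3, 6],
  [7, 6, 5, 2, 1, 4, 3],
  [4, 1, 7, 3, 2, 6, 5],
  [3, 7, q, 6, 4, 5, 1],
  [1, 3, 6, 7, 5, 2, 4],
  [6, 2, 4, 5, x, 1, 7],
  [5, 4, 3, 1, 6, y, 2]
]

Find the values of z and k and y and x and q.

Cell (7,6): row 7 already has {1, 2, 3, 4, 5, 6} → 7.
For row 1, column 1: column 1 already has {1, 3, 4, 5, 6, 7}; that leaves 2.
At (row 1, col 5): row 1 already has {1, 2, 3, 4, 5, 6}, so the value is 7.
At (row 6, col 5): row 6 already has {1, 2, 4, 5, 6, 7}, so the value is 3.
At (row 4, col 3): row 4 already has {1, 3, 4, 5, 6, 7}, so the value is 2.

z = 7, k = 2, y = 7, x = 3, q = 2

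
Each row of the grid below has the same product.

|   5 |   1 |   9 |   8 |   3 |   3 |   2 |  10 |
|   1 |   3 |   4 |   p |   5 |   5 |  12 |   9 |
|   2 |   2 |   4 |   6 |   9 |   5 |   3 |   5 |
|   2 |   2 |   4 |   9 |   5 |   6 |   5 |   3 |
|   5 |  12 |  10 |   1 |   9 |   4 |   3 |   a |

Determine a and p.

Rows 1 and 4 each multiply to 64800, so every row has product 64800.
Row 5: 5×12×10×1×9×4×3 = 64800, so the missing entry is 64800 ÷ 64800 = 1.
Row 2: 1×3×4×5×5×12×9 = 32400, so the missing entry is 64800 ÷ 32400 = 2.

a = 1, p = 2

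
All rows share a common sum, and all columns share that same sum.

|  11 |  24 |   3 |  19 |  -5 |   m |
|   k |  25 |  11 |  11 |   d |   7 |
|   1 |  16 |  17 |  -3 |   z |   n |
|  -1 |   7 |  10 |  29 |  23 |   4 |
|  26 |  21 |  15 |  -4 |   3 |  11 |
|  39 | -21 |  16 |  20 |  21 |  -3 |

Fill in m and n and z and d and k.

m = 20, n = 33, z = 8, d = 22, k = -4

Rows 4 and 5 both sum to 72, so that's the common total.
The known cells in row 1 total 52, leaving 72 − 52 = 20 for the blank.
The known cells in column 1 total 76, leaving 72 − 76 = -4 for the blank.
The known cells in row 2 total 50, leaving 72 − 50 = 22 for the blank.
The known cells in column 5 total 64, leaving 72 − 64 = 8 for the blank.
The known cells in row 3 total 39, leaving 72 − 39 = 33 for the blank.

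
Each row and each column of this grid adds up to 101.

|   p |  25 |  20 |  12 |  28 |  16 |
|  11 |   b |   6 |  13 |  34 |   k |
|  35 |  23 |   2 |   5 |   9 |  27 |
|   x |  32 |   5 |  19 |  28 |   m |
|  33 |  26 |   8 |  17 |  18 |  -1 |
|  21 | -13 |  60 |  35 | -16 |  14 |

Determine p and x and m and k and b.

p = 0, x = 1, m = 16, k = 29, b = 8

The known cells in row 1 total 101, leaving 101 − 101 = 0 for the blank.
The known cells in column 2 total 93, leaving 101 − 93 = 8 for the blank.
The known cells in row 2 total 72, leaving 101 − 72 = 29 for the blank.
The known cells in column 1 total 100, leaving 101 − 100 = 1 for the blank.
The known cells in row 4 total 85, leaving 101 − 85 = 16 for the blank.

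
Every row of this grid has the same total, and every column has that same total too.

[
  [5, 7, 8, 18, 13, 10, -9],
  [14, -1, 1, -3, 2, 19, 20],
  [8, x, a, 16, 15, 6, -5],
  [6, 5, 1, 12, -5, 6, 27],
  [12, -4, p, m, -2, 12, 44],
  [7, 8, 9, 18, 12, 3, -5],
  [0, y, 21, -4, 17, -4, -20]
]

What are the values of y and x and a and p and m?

y = 42, x = -5, a = 17, p = -5, m = -5

Rows 1 and 2 both sum to 52, so that's the common total.
The known cells in column 4 total 57, leaving 52 − 57 = -5 for the blank.
The known cells in row 7 total 10, leaving 52 − 10 = 42 for the blank.
The known cells in column 2 total 57, leaving 52 − 57 = -5 for the blank.
The known cells in row 5 total 57, leaving 52 − 57 = -5 for the blank.
The known cells in row 3 total 35, leaving 52 − 35 = 17 for the blank.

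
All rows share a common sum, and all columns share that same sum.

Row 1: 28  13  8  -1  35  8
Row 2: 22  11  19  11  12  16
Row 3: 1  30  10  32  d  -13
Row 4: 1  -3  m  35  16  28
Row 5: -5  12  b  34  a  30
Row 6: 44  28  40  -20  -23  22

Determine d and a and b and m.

d = 31, a = 20, b = 0, m = 14

Rows 1 and 2 both sum to 91, so that's the common total.
Row 3 has 1 + 30 + 10 + 32 − 13 = 60; the blank must be 91 − 60 = 31.
Column 5 has 35 + 12 + 31 + 16 − 23 = 71; the blank must be 91 − 71 = 20.
Row 4 has 1 − 3 + 35 + 16 + 28 = 77; the blank must be 91 − 77 = 14.
Row 5 has -5 + 12 + 34 + 20 + 30 = 91; the blank must be 91 − 91 = 0.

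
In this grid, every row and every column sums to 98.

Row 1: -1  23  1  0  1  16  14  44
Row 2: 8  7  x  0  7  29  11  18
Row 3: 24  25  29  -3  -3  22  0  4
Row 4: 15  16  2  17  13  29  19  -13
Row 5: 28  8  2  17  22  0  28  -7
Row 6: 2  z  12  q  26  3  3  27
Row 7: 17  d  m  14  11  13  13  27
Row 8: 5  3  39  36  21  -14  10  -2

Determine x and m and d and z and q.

Row 2: 8 + 7 + 0 + 7 + 29 + 11 + 18 = 80, so its missing entry is 98 − 80 = 18.
Column 3: 1 + 18 + 29 + 2 + 2 + 12 + 39 = 103, so its missing entry is 98 − 103 = -5.
Row 7: 17 − 5 + 14 + 11 + 13 + 13 + 27 = 90, so its missing entry is 98 − 90 = 8.
Column 2: 23 + 7 + 25 + 16 + 8 + 8 + 3 = 90, so its missing entry is 98 − 90 = 8.
Row 6: 2 + 8 + 12 + 26 + 3 + 3 + 27 = 81, so its missing entry is 98 − 81 = 17.

x = 18, m = -5, d = 8, z = 8, q = 17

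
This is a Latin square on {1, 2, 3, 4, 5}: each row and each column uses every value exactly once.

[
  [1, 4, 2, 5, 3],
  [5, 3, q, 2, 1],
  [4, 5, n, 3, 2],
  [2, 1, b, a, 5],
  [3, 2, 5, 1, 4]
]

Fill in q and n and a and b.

At (row 2, col 3): row 2 already has {1, 2, 3, 5}, so the value is 4.
For row 4, column 4: column 4 already has {1, 2, 3, 5}; that leaves 4.
Cell (4,3): row 4 already has {1, 2, 4, 5} → 3.
At (row 3, col 3): row 3 already has {2, 3, 4, 5}, so the value is 1.

q = 4, n = 1, a = 4, b = 3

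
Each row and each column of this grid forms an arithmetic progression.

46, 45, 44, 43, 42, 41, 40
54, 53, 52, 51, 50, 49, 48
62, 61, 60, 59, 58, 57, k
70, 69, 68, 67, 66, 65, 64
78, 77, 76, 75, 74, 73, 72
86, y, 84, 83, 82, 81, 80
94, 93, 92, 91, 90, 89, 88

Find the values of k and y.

Along each row the entries change by -1 per step; down each column they change by 8.
Row 3: from 62 at column 1, stepping by -1 to column 7 gives 56.
Row 6: from 86 at column 1, stepping by -1 to column 2 gives 85.

k = 56, y = 85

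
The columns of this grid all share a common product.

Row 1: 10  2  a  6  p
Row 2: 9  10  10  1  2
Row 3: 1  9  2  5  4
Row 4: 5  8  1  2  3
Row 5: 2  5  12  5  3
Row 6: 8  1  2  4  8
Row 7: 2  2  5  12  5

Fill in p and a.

p = 5, a = 6

Columns 1 and 4 each multiply to 14400, so every column has product 14400.
Column 5: 2×4×3×3×8×5 = 2880, so the missing entry is 14400 ÷ 2880 = 5.
Column 3: 10×2×1×12×2×5 = 2400, so the missing entry is 14400 ÷ 2400 = 6.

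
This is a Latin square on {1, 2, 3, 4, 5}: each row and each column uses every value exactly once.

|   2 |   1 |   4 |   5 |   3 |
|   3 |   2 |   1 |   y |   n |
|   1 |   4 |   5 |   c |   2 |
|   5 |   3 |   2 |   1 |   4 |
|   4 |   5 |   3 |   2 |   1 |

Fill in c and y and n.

At (row 3, col 4): row 3 already has {1, 2, 4, 5}, so the value is 3.
For row 2, column 4: column 4 already has {1, 2, 3, 5}; that leaves 4.
For row 2, column 5: row 2 already has {1, 2, 3, 4}; that leaves 5.

c = 3, y = 4, n = 5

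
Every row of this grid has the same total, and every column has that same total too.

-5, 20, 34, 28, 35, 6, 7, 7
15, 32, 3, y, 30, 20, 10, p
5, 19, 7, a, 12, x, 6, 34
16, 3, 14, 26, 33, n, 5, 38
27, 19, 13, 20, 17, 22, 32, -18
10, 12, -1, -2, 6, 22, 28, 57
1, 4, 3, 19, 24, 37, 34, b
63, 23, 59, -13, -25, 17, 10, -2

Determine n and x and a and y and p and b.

Rows 1 and 5 both sum to 132, so that's the common total.
Row 7: 1 + 4 + 3 + 19 + 24 + 37 + 34 = 122, so its missing entry is 132 − 122 = 10.
Column 8: 7 + 34 + 38 − 18 + 57 + 10 − 2 = 126, so its missing entry is 132 − 126 = 6.
Row 2: 15 + 32 + 3 + 30 + 20 + 10 + 6 = 116, so its missing entry is 132 − 116 = 16.
Column 4: 28 + 16 + 26 + 20 − 2 + 19 − 13 = 94, so its missing entry is 132 − 94 = 38.
Row 3: 5 + 19 + 7 + 38 + 12 + 6 + 34 = 121, so its missing entry is 132 − 121 = 11.
Row 4: 16 + 3 + 14 + 26 + 33 + 5 + 38 = 135, so its missing entry is 132 − 135 = -3.

n = -3, x = 11, a = 38, y = 16, p = 6, b = 10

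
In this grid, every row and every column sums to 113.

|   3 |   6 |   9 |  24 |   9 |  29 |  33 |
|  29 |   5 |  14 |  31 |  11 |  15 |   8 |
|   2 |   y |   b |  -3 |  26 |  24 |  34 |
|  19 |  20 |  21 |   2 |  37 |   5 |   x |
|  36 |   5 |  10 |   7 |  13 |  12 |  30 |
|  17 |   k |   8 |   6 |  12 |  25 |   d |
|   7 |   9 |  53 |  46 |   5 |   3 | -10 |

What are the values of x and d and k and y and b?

x = 9, d = 9, k = 36, y = 32, b = -2

The known cells in row 4 total 104, leaving 113 − 104 = 9 for the blank.
The known cells in column 7 total 104, leaving 113 − 104 = 9 for the blank.
The known cells in row 6 total 77, leaving 113 − 77 = 36 for the blank.
The known cells in column 2 total 81, leaving 113 − 81 = 32 for the blank.
The known cells in row 3 total 115, leaving 113 − 115 = -2 for the blank.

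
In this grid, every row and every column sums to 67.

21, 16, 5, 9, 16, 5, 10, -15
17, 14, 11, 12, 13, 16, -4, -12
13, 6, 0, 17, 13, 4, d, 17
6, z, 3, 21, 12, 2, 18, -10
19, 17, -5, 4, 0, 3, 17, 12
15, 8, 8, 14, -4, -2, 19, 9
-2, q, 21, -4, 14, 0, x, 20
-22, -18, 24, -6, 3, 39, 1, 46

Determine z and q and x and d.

z = 15, q = 9, x = 9, d = -3

Row 4: 6 + 3 + 21 + 12 + 2 + 18 − 10 = 52, so its missing entry is 67 − 52 = 15.
Column 2: 16 + 14 + 6 + 15 + 17 + 8 − 18 = 58, so its missing entry is 67 − 58 = 9.
Row 7: -2 + 9 + 21 − 4 + 14 + 0 + 20 = 58, so its missing entry is 67 − 58 = 9.
Row 3: 13 + 6 + 0 + 17 + 13 + 4 + 17 = 70, so its missing entry is 67 − 70 = -3.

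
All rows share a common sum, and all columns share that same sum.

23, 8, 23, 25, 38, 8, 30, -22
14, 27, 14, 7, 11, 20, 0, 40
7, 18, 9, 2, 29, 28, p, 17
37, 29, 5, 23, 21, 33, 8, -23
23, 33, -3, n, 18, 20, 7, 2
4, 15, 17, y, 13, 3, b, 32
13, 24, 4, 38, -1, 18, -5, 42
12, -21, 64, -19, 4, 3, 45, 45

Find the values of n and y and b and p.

Rows 1 and 2 both sum to 133, so that's the common total.
Row 3 has 7 + 18 + 9 + 2 + 29 + 28 + 17 = 110; the blank must be 133 − 110 = 23.
Column 7 has 30 + 0 + 23 + 8 + 7 − 5 + 45 = 108; the blank must be 133 − 108 = 25.
Row 6 has 4 + 15 + 17 + 13 + 3 + 25 + 32 = 109; the blank must be 133 − 109 = 24.
Row 5 has 23 + 33 − 3 + 18 + 20 + 7 + 2 = 100; the blank must be 133 − 100 = 33.

n = 33, y = 24, b = 25, p = 23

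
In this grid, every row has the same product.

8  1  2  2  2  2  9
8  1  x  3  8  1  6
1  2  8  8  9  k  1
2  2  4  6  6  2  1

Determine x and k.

Rows 1 and 4 each multiply to 1152, so every row has product 1152.
Row 2: 8×1×3×8×1×6 = 1152, so the missing entry is 1152 ÷ 1152 = 1.
Row 3: 1×2×8×8×9×1 = 1152, so the missing entry is 1152 ÷ 1152 = 1.

x = 1, k = 1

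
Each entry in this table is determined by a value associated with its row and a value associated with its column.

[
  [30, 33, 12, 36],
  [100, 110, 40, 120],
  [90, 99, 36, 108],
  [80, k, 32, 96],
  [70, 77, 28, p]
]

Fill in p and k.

p = 84, k = 88

Each row is a constant multiple of every other row — this is a multiplication table with the headers hidden.
Row 5 is 70/30 = 7/3 times row 1, so its entry in column 4 is 36 × 7/3 = 84.
Row 4 is 80/30 = 8/3 times row 1, so its entry in column 2 is 33 × 8/3 = 88.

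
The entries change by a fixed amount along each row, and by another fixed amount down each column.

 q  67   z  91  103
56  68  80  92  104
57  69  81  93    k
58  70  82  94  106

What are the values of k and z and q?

k = 105, z = 79, q = 55

Along each row the entries change by 12 per step; down each column they change by 1.
Row 3: from 57 at column 1, stepping by 12 to column 5 gives 105.
Row 1: from 67 at column 2, stepping by 12 to column 3 gives 79.
Row 1: from 67 at column 2, stepping by 12 to column 1 gives 55.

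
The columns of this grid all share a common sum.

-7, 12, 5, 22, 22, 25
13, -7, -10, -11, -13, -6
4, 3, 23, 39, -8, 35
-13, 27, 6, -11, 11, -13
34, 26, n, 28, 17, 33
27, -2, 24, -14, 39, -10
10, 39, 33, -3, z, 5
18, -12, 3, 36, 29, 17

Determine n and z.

The complete columns each total 86.
Column 3 is missing 86 − 84 = 2 (since 5 − 10 + 23 + 6 + 24 + 33 + 3 = 84).
Column 5 is missing 86 − 97 = -11 (since 22 − 13 − 8 + 11 + 17 + 39 + 29 = 97).

n = 2, z = -11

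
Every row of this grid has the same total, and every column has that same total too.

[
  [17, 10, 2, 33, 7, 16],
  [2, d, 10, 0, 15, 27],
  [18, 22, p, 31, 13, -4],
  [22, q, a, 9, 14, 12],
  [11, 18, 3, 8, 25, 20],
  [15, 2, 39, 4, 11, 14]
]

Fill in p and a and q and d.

Rows 1 and 5 both sum to 85, so that's the common total.
Row 2: 2 + 10 + 0 + 15 + 27 = 54, so its missing entry is 85 − 54 = 31.
Column 2: 10 + 31 + 22 + 18 + 2 = 83, so its missing entry is 85 − 83 = 2.
Row 4: 22 + 2 + 9 + 14 + 12 = 59, so its missing entry is 85 − 59 = 26.
Row 3: 18 + 22 + 31 + 13 − 4 = 80, so its missing entry is 85 − 80 = 5.

p = 5, a = 26, q = 2, d = 31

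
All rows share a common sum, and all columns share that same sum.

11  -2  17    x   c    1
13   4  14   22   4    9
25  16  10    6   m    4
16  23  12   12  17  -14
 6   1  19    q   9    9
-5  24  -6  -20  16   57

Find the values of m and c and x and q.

Rows 2 and 4 both sum to 66, so that's the common total.
Row 3: 25 + 16 + 10 + 6 + 4 = 61, so its missing entry is 66 − 61 = 5.
Column 5: 4 + 5 + 17 + 9 + 16 = 51, so its missing entry is 66 − 51 = 15.
Row 1: 11 − 2 + 17 + 15 + 1 = 42, so its missing entry is 66 − 42 = 24.
Row 5: 6 + 1 + 19 + 9 + 9 = 44, so its missing entry is 66 − 44 = 22.

m = 5, c = 15, x = 24, q = 22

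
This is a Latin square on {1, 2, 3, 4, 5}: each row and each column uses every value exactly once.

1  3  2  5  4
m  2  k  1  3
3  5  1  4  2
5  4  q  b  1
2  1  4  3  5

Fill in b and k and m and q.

b = 2, k = 5, m = 4, q = 3

For row 2, column 1: column 1 already has {1, 2, 3, 5}; that leaves 4.
Cell (2,3): row 2 already has {1, 2, 3, 4} → 5.
For row 4, column 3: column 3 already has {1, 2, 4, 5}; that leaves 3.
Cell (4,4): row 4 already has {1, 3, 4, 5} → 2.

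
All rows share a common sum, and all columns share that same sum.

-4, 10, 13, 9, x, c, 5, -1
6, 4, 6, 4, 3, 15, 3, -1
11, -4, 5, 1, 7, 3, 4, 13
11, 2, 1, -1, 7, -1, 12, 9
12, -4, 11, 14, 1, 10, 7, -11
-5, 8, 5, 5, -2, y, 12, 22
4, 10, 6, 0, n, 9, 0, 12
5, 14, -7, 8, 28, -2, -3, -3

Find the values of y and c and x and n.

Rows 2 and 3 both sum to 40, so that's the common total.
The known cells in row 6 total 45, leaving 40 − 45 = -5 for the blank.
The known cells in row 7 total 41, leaving 40 − 41 = -1 for the blank.
The known cells in column 5 total 43, leaving 40 − 43 = -3 for the blank.
The known cells in row 1 total 29, leaving 40 − 29 = 11 for the blank.

y = -5, c = 11, x = -3, n = -1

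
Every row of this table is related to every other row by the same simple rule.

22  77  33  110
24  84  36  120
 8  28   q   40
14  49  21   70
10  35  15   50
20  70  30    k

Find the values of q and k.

Each row is a constant multiple of every other row — this is a multiplication table with the headers hidden.
Row 3 is 28/77 = 4/11 times row 1, so its entry in column 3 is 33 × 4/11 = 12.
Row 6 is 70/77 = 10/11 times row 1, so its entry in column 4 is 110 × 10/11 = 100.

q = 12, k = 100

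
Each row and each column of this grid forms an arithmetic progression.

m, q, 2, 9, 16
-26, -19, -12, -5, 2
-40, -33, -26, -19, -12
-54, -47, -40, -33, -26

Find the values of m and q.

m = -12, q = -5

Along each row the entries change by 7 per step; down each column they change by -14.
Row 1: from 2 at column 3, stepping by 7 to column 1 gives -12.
Row 1: from 2 at column 3, stepping by 7 to column 2 gives -5.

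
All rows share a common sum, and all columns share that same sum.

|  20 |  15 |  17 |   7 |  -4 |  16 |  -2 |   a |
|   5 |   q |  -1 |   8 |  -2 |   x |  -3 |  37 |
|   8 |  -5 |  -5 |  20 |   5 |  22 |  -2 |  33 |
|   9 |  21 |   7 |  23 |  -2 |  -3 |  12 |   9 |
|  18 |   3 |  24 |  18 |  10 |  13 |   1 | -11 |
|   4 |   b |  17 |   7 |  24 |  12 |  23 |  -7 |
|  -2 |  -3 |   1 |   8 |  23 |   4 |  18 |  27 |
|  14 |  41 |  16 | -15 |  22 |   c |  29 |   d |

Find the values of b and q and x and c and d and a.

Rows 3 and 4 both sum to 76, so that's the common total.
Row 1: 20 + 15 + 17 + 7 − 4 + 16 − 2 = 69, so its missing entry is 76 − 69 = 7.
Column 8: 7 + 37 + 33 + 9 − 11 − 7 + 27 = 95, so its missing entry is 76 − 95 = -19.
Row 6: 4 + 17 + 7 + 24 + 12 + 23 − 7 = 80, so its missing entry is 76 − 80 = -4.
Column 2: 15 − 5 + 21 + 3 − 4 − 3 + 41 = 68, so its missing entry is 76 − 68 = 8.
Row 2: 5 + 8 − 1 + 8 − 2 − 3 + 37 = 52, so its missing entry is 76 − 52 = 24.
Row 8: 14 + 41 + 16 − 15 + 22 + 29 − 19 = 88, so its missing entry is 76 − 88 = -12.

b = -4, q = 8, x = 24, c = -12, d = -19, a = 7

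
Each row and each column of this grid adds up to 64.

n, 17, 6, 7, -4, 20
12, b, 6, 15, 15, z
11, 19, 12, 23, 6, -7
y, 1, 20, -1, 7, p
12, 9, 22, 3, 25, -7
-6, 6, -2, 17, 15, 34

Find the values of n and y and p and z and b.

Row 1: 17 + 6 + 7 − 4 + 20 = 46, so its missing entry is 64 − 46 = 18.
Column 2: 17 + 19 + 1 + 9 + 6 = 52, so its missing entry is 64 − 52 = 12.
Row 2: 12 + 12 + 6 + 15 + 15 = 60, so its missing entry is 64 − 60 = 4.
Column 1: 18 + 12 + 11 + 12 − 6 = 47, so its missing entry is 64 − 47 = 17.
Row 4: 17 + 1 + 20 − 1 + 7 = 44, so its missing entry is 64 − 44 = 20.

n = 18, y = 17, p = 20, z = 4, b = 12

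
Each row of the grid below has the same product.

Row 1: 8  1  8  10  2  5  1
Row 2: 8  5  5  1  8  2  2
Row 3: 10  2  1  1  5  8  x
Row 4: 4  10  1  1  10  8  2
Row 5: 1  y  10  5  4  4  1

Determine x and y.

x = 8, y = 8

Rows 1 and 2 each multiply to 6400, so every row has product 6400.
Row 3: 10×2×1×1×5×8 = 800, so the missing entry is 6400 ÷ 800 = 8.
Row 5: 1×10×5×4×4×1 = 800, so the missing entry is 6400 ÷ 800 = 8.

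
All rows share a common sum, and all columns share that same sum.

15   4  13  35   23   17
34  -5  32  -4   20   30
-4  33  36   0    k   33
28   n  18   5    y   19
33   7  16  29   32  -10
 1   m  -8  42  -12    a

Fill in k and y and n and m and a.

k = 9, y = 35, n = 2, m = 66, a = 18

Rows 1 and 2 both sum to 107, so that's the common total.
Row 3 has -4 + 33 + 36 + 0 + 33 = 98; the blank must be 107 − 98 = 9.
Column 6 has 17 + 30 + 33 + 19 − 10 = 89; the blank must be 107 − 89 = 18.
Column 5 has 23 + 20 + 9 + 32 − 12 = 72; the blank must be 107 − 72 = 35.
Row 4 has 28 + 18 + 5 + 35 + 19 = 105; the blank must be 107 − 105 = 2.
Row 6 has 1 − 8 + 42 − 12 + 18 = 41; the blank must be 107 − 41 = 66.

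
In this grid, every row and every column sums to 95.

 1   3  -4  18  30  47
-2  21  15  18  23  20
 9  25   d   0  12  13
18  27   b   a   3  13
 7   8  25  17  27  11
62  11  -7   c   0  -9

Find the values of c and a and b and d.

Row 6: 62 + 11 − 7 + 0 − 9 = 57, so its missing entry is 95 − 57 = 38.
Column 4: 18 + 18 + 0 + 17 + 38 = 91, so its missing entry is 95 − 91 = 4.
Row 4: 18 + 27 + 4 + 3 + 13 = 65, so its missing entry is 95 − 65 = 30.
Row 3: 9 + 25 + 0 + 12 + 13 = 59, so its missing entry is 95 − 59 = 36.

c = 38, a = 4, b = 30, d = 36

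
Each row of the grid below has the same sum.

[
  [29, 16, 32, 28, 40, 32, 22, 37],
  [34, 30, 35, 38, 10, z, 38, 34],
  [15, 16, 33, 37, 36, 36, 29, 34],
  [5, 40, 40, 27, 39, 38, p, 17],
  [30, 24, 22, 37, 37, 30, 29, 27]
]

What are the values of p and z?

Rows 1 and 3 both add up to 236, so every row sums to 236.
Row 4: 5 + 40 + 40 + 27 + 39 + 38 + 17 = 206, so the missing entry is 236 − 206 = 30.
Row 2: 34 + 30 + 35 + 38 + 10 + 38 + 34 = 219, so the missing entry is 236 − 219 = 17.

p = 30, z = 17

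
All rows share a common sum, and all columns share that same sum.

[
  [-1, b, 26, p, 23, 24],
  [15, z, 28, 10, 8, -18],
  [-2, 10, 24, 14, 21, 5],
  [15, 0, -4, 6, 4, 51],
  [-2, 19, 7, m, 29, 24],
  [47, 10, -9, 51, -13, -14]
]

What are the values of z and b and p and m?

z = 29, b = 4, p = -4, m = -5

Rows 3 and 4 both sum to 72, so that's the common total.
Row 2: 15 + 28 + 10 + 8 − 18 = 43, so its missing entry is 72 − 43 = 29.
Column 2: 29 + 10 + 0 + 19 + 10 = 68, so its missing entry is 72 − 68 = 4.
Row 1: -1 + 4 + 26 + 23 + 24 = 76, so its missing entry is 72 − 76 = -4.
Row 5: -2 + 19 + 7 + 29 + 24 = 77, so its missing entry is 72 − 77 = -5.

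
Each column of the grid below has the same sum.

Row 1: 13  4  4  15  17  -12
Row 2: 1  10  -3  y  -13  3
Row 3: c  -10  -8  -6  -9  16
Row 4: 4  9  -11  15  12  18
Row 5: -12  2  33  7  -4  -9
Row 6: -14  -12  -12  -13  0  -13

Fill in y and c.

Column 3 sums to 3 and so does column 5; that's the common total.
In column 4 the known cells total 18, leaving 3 − 18 = -15.
In column 1 the known cells total -8, leaving 3 − (-8) = 11.

y = -15, c = 11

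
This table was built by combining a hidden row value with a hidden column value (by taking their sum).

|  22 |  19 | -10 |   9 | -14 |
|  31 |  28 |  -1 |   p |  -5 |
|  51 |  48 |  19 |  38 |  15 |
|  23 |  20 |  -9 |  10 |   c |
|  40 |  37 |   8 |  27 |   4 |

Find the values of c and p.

c = -13, p = 18

The difference between any two rows is the same in every column — this is an addition table with the headers hidden.
Row 4 minus row 1 is 20 − 19 = 1, so its entry in column 5 is -14 + 1 = -13.
Row 2 minus row 1 is 28 − 19 = 9, so its entry in column 4 is 9 + 9 = 18.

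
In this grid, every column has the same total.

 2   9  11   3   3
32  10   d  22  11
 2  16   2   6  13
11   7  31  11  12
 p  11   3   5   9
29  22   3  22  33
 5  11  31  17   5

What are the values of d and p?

d = 5, p = 5

Column 4 sums to 86 and so does column 5; that's the common total.
In column 3 the known cells total 81, leaving 86 − 81 = 5.
In column 1 the known cells total 81, leaving 86 − 81 = 5.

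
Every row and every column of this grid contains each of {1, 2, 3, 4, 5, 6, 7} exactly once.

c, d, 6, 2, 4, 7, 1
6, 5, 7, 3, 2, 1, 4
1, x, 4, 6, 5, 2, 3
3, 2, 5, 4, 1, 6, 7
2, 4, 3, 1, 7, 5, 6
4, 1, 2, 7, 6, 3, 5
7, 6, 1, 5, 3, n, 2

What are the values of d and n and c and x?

d = 3, n = 4, c = 5, x = 7

At (row 3, col 2): row 3 already has {1, 2, 3, 4, 5, 6}, so the value is 7.
At (row 1, col 2): column 2 already has {1, 2, 4, 5, 6, 7}, so the value is 3.
Cell (7,6): row 7 already has {1, 2, 3, 5, 6, 7} → 4.
Cell (1,1): row 1 already has {1, 2, 3, 4, 6, 7} → 5.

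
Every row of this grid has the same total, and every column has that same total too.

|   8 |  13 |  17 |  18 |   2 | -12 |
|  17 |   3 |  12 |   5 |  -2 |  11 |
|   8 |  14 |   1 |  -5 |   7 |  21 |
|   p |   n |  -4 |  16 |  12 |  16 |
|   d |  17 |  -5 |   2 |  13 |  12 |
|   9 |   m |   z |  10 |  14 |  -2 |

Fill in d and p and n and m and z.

Rows 1 and 2 both sum to 46, so that's the common total.
Row 5 has 17 − 5 + 2 + 13 + 12 = 39; the blank must be 46 − 39 = 7.
Column 1 has 8 + 17 + 8 + 7 + 9 = 49; the blank must be 46 − 49 = -3.
Row 4 has -3 − 4 + 16 + 12 + 16 = 37; the blank must be 46 − 37 = 9.
Column 2 has 13 + 3 + 14 + 9 + 17 = 56; the blank must be 46 − 56 = -10.
Row 6 has 9 − 10 + 10 + 14 − 2 = 21; the blank must be 46 − 21 = 25.

d = 7, p = -3, n = 9, m = -10, z = 25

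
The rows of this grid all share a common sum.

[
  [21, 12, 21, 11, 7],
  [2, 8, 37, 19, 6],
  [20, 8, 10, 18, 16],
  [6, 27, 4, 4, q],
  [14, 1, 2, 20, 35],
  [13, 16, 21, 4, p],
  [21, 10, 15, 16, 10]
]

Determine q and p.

Rows 3 and 5 both add up to 72, so every row sums to 72.
Row 4: 6 + 27 + 4 + 4 = 41, so the missing entry is 72 − 41 = 31.
Row 6: 13 + 16 + 21 + 4 = 54, so the missing entry is 72 − 54 = 18.

q = 31, p = 18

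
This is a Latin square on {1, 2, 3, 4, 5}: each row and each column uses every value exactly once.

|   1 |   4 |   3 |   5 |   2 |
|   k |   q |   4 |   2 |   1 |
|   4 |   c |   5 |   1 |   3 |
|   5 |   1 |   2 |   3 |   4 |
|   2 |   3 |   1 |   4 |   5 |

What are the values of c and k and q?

c = 2, k = 3, q = 5

Cell (2,1): column 1 already has {1, 2, 4, 5} → 3.
At (row 2, col 2): row 2 already has {1, 2, 3, 4}, so the value is 5.
Cell (3,2): row 3 already has {1, 3, 4, 5} → 2.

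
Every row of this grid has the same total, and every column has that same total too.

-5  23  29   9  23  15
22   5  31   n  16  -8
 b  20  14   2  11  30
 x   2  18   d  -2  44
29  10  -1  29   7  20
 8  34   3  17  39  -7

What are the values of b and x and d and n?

b = 17, x = 23, d = 9, n = 28

Rows 1 and 5 both sum to 94, so that's the common total.
Row 2 has 22 + 5 + 31 + 16 − 8 = 66; the blank must be 94 − 66 = 28.
Column 4 has 9 + 28 + 2 + 29 + 17 = 85; the blank must be 94 − 85 = 9.
Row 3 has 20 + 14 + 2 + 11 + 30 = 77; the blank must be 94 − 77 = 17.
Row 4 has 2 + 18 + 9 − 2 + 44 = 71; the blank must be 94 − 71 = 23.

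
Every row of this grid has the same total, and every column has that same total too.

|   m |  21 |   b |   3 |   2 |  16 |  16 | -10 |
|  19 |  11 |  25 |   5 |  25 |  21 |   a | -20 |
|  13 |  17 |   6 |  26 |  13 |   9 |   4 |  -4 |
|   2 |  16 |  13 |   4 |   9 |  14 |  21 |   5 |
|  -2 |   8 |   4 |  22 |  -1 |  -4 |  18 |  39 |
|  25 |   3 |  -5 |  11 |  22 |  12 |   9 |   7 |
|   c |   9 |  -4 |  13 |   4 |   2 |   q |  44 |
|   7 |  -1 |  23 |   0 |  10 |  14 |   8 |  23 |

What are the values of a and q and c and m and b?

Rows 3 and 4 both sum to 84, so that's the common total.
Column 3: 25 + 6 + 13 + 4 − 5 − 4 + 23 = 62, so its missing entry is 84 − 62 = 22.
Row 1: 21 + 22 + 3 + 2 + 16 + 16 − 10 = 70, so its missing entry is 84 − 70 = 14.
Column 1: 14 + 19 + 13 + 2 − 2 + 25 + 7 = 78, so its missing entry is 84 − 78 = 6.
Row 7: 6 + 9 − 4 + 13 + 4 + 2 + 44 = 74, so its missing entry is 84 − 74 = 10.
Row 2: 19 + 11 + 25 + 5 + 25 + 21 − 20 = 86, so its missing entry is 84 − 86 = -2.

a = -2, q = 10, c = 6, m = 14, b = 22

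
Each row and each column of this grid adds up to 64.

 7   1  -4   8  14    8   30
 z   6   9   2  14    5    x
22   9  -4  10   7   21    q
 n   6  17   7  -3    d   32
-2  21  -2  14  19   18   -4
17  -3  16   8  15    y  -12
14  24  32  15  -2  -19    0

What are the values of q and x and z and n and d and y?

q = -1, x = 19, z = 9, n = -3, d = 8, y = 23

Row 6: 17 − 3 + 16 + 8 + 15 − 12 = 41, so its missing entry is 64 − 41 = 23.
Row 3: 22 + 9 − 4 + 10 + 7 + 21 = 65, so its missing entry is 64 − 65 = -1.
Column 7: 30 − 1 + 32 − 4 − 12 + 0 = 45, so its missing entry is 64 − 45 = 19.
Row 2: 6 + 9 + 2 + 14 + 5 + 19 = 55, so its missing entry is 64 − 55 = 9.
Column 1: 7 + 9 + 22 − 2 + 17 + 14 = 67, so its missing entry is 64 − 67 = -3.
Row 4: -3 + 6 + 17 + 7 − 3 + 32 = 56, so its missing entry is 64 − 56 = 8.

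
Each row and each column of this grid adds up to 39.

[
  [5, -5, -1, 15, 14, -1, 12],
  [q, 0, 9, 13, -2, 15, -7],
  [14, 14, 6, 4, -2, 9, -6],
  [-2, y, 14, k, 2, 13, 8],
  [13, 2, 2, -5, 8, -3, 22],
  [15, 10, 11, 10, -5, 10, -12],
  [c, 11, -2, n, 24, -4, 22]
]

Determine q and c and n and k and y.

Column 2 has -5 + 0 + 14 + 2 + 10 + 11 = 32; the blank must be 39 − 32 = 7.
Row 4 has -2 + 7 + 14 + 2 + 13 + 8 = 42; the blank must be 39 − 42 = -3.
Row 2 has 0 + 9 + 13 − 2 + 15 − 7 = 28; the blank must be 39 − 28 = 11.
Column 1 has 5 + 11 + 14 − 2 + 13 + 15 = 56; the blank must be 39 − 56 = -17.
Row 7 has -17 + 11 − 2 + 24 − 4 + 22 = 34; the blank must be 39 − 34 = 5.

q = 11, c = -17, n = 5, k = -3, y = 7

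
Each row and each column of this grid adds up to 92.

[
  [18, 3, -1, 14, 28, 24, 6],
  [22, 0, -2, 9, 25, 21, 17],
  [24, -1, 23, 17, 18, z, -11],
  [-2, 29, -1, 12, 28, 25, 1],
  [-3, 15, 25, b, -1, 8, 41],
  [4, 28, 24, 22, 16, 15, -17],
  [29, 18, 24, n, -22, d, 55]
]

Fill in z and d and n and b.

Row 5: -3 + 15 + 25 − 1 + 8 + 41 = 85, so its missing entry is 92 − 85 = 7.
Row 3: 24 − 1 + 23 + 17 + 18 − 11 = 70, so its missing entry is 92 − 70 = 22.
Column 6: 24 + 21 + 22 + 25 + 8 + 15 = 115, so its missing entry is 92 − 115 = -23.
Row 7: 29 + 18 + 24 − 22 − 23 + 55 = 81, so its missing entry is 92 − 81 = 11.

z = 22, d = -23, n = 11, b = 7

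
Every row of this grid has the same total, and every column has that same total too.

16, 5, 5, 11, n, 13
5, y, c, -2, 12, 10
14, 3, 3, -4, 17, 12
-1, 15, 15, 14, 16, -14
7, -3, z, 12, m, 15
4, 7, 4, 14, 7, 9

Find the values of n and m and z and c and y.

Rows 3 and 4 both sum to 45, so that's the common total.
The known cells in row 1 total 50, leaving 45 − 50 = -5 for the blank.
The known cells in column 5 total 47, leaving 45 − 47 = -2 for the blank.
The known cells in column 2 total 27, leaving 45 − 27 = 18 for the blank.
The known cells in row 2 total 43, leaving 45 − 43 = 2 for the blank.
The known cells in row 5 total 29, leaving 45 − 29 = 16 for the blank.

n = -5, m = -2, z = 16, c = 2, y = 18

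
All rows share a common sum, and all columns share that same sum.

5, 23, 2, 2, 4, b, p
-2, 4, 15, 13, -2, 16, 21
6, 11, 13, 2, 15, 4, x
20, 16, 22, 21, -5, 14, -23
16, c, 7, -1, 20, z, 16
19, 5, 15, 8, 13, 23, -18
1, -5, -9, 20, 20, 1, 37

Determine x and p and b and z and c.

x = 14, p = 18, b = 11, z = -4, c = 11

Rows 2 and 4 both sum to 65, so that's the common total.
Row 3 has 6 + 11 + 13 + 2 + 15 + 4 = 51; the blank must be 65 − 51 = 14.
Column 7 has 21 + 14 − 23 + 16 − 18 + 37 = 47; the blank must be 65 − 47 = 18.
Row 1 has 5 + 23 + 2 + 2 + 4 + 18 = 54; the blank must be 65 − 54 = 11.
Column 6 has 11 + 16 + 4 + 14 + 23 + 1 = 69; the blank must be 65 − 69 = -4.
Row 5 has 16 + 7 − 1 + 20 − 4 + 16 = 54; the blank must be 65 − 54 = 11.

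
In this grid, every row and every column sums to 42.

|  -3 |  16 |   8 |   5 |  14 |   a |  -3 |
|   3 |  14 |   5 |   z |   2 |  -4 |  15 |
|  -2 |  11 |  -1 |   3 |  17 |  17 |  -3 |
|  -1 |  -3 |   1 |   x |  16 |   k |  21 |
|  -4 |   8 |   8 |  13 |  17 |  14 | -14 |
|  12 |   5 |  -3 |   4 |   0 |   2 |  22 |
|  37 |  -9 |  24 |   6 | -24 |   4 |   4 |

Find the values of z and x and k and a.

z = 7, x = 4, k = 4, a = 5

Row 2 has 3 + 14 + 5 + 2 − 4 + 15 = 35; the blank must be 42 − 35 = 7.
Column 4 has 5 + 7 + 3 + 13 + 4 + 6 = 38; the blank must be 42 − 38 = 4.
Row 4 has -1 − 3 + 1 + 4 + 16 + 21 = 38; the blank must be 42 − 38 = 4.
Row 1 has -3 + 16 + 8 + 5 + 14 − 3 = 37; the blank must be 42 − 37 = 5.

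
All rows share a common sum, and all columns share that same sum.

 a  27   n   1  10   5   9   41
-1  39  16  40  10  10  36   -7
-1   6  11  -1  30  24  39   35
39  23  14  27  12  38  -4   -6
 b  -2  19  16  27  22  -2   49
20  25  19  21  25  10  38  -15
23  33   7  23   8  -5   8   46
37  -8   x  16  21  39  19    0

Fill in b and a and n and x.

b = 14, a = 12, n = 38, x = 19

Rows 2 and 3 both sum to 143, so that's the common total.
Row 5: -2 + 19 + 16 + 27 + 22 − 2 + 49 = 129, so its missing entry is 143 − 129 = 14.
Row 8: 37 − 8 + 16 + 21 + 39 + 19 + 0 = 124, so its missing entry is 143 − 124 = 19.
Column 3: 16 + 11 + 14 + 19 + 19 + 7 + 19 = 105, so its missing entry is 143 − 105 = 38.
Row 1: 27 + 38 + 1 + 10 + 5 + 9 + 41 = 131, so its missing entry is 143 − 131 = 12.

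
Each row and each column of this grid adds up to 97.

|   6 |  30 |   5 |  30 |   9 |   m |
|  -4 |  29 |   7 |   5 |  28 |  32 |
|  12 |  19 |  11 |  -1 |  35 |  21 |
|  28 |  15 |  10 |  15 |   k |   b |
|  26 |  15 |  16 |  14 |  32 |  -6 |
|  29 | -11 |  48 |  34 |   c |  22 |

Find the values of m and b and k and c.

m = 17, b = 11, k = 18, c = -25

Row 6 has 29 − 11 + 48 + 34 + 22 = 122; the blank must be 97 − 122 = -25.
Column 5 has 9 + 28 + 35 + 32 − 25 = 79; the blank must be 97 − 79 = 18.
Row 4 has 28 + 15 + 10 + 15 + 18 = 86; the blank must be 97 − 86 = 11.
Row 1 has 6 + 30 + 5 + 30 + 9 = 80; the blank must be 97 − 80 = 17.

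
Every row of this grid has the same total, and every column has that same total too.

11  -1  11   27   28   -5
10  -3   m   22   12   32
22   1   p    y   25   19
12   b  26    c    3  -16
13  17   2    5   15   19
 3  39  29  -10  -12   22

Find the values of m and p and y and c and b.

m = -2, p = 5, y = -1, c = 28, b = 18

Rows 1 and 5 both sum to 71, so that's the common total.
Row 2 has 10 − 3 + 22 + 12 + 32 = 73; the blank must be 71 − 73 = -2.
Column 2 has -1 − 3 + 1 + 17 + 39 = 53; the blank must be 71 − 53 = 18.
Row 4 has 12 + 18 + 26 + 3 − 16 = 43; the blank must be 71 − 43 = 28.
Column 4 has 27 + 22 + 28 + 5 − 10 = 72; the blank must be 71 − 72 = -1.
Row 3 has 22 + 1 − 1 + 25 + 19 = 66; the blank must be 71 − 66 = 5.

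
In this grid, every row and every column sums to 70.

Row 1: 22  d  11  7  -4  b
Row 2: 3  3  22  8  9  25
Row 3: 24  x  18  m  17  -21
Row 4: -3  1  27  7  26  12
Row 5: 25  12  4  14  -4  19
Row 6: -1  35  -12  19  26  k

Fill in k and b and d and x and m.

Row 6 has -1 + 35 − 12 + 19 + 26 = 67; the blank must be 70 − 67 = 3.
Column 4 has 7 + 8 + 7 + 14 + 19 = 55; the blank must be 70 − 55 = 15.
Row 3 has 24 + 18 + 15 + 17 − 21 = 53; the blank must be 70 − 53 = 17.
Column 2 has 3 + 17 + 1 + 12 + 35 = 68; the blank must be 70 − 68 = 2.
Row 1 has 22 + 2 + 11 + 7 − 4 = 38; the blank must be 70 − 38 = 32.

k = 3, b = 32, d = 2, x = 17, m = 15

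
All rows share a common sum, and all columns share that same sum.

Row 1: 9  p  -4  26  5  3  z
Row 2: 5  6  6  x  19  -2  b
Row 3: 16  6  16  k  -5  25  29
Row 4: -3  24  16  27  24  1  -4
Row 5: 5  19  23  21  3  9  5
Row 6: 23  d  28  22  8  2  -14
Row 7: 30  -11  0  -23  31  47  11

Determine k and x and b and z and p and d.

Rows 4 and 5 both sum to 85, so that's the common total.
Row 6 has 23 + 28 + 22 + 8 + 2 − 14 = 69; the blank must be 85 − 69 = 16.
Column 2 has 6 + 6 + 24 + 19 + 16 − 11 = 60; the blank must be 85 − 60 = 25.
Row 1 has 9 + 25 − 4 + 26 + 5 + 3 = 64; the blank must be 85 − 64 = 21.
Row 3 has 16 + 6 + 16 − 5 + 25 + 29 = 87; the blank must be 85 − 87 = -2.
Column 7 has 21 + 29 − 4 + 5 − 14 + 11 = 48; the blank must be 85 − 48 = 37.
Row 2 has 5 + 6 + 6 + 19 − 2 + 37 = 71; the blank must be 85 − 71 = 14.

k = -2, x = 14, b = 37, z = 21, p = 25, d = 16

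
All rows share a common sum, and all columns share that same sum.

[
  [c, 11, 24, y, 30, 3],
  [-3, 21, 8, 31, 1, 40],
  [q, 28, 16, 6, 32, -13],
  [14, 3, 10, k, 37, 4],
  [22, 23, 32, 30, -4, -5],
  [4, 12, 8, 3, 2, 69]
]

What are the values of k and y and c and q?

k = 30, y = -2, c = 32, q = 29

Rows 2 and 5 both sum to 98, so that's the common total.
The known cells in row 4 total 68, leaving 98 − 68 = 30 for the blank.
The known cells in row 3 total 69, leaving 98 − 69 = 29 for the blank.
The known cells in column 1 total 66, leaving 98 − 66 = 32 for the blank.
The known cells in row 1 total 100, leaving 98 − 100 = -2 for the blank.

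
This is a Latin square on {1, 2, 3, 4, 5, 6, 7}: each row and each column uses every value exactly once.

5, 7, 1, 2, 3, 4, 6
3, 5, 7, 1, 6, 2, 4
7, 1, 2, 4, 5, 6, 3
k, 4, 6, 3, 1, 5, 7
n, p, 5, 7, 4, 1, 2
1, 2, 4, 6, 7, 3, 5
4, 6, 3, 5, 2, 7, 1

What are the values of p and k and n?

p = 3, k = 2, n = 6

At (row 5, col 2): column 2 already has {1, 2, 4, 5, 6, 7}, so the value is 3.
At (row 5, col 1): row 5 already has {1, 2, 3, 4, 5, 7}, so the value is 6.
At (row 4, col 1): row 4 already has {1, 3, 4, 5, 6, 7}, so the value is 2.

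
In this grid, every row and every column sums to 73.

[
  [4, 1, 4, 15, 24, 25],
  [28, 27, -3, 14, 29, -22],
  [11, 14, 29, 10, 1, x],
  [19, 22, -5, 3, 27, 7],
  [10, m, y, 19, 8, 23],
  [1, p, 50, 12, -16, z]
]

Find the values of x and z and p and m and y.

Column 3: 4 − 3 + 29 − 5 + 50 = 75, so its missing entry is 73 − 75 = -2.
Row 3: 11 + 14 + 29 + 10 + 1 = 65, so its missing entry is 73 − 65 = 8.
Column 6: 25 − 22 + 8 + 7 + 23 = 41, so its missing entry is 73 − 41 = 32.
Row 6: 1 + 50 + 12 − 16 + 32 = 79, so its missing entry is 73 − 79 = -6.
Row 5: 10 − 2 + 19 + 8 + 23 = 58, so its missing entry is 73 − 58 = 15.

x = 8, z = 32, p = -6, m = 15, y = -2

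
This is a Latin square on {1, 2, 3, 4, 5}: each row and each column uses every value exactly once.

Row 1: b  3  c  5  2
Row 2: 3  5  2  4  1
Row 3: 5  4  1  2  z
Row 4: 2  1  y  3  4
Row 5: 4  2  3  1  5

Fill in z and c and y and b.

For row 3, column 5: row 3 already has {1, 2, 4, 5}; that leaves 3.
Cell (4,3): row 4 already has {1, 2, 3, 4} → 5.
Cell (1,3): column 3 already has {1, 2, 3, 5} → 4.
At (row 1, col 1): row 1 already has {2, 3, 4, 5}, so the value is 1.

z = 3, c = 4, y = 5, b = 1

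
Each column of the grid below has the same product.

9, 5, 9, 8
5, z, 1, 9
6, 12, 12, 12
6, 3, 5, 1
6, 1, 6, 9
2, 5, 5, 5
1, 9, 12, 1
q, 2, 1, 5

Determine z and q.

Columns 3 and 4 each multiply to 194400, so every column has product 194400.
Column 2: 5×12×3×1×5×9×2 = 16200, so the missing entry is 194400 ÷ 16200 = 12.
Column 1: 9×5×6×6×6×2×1 = 19440, so the missing entry is 194400 ÷ 19440 = 10.

z = 12, q = 10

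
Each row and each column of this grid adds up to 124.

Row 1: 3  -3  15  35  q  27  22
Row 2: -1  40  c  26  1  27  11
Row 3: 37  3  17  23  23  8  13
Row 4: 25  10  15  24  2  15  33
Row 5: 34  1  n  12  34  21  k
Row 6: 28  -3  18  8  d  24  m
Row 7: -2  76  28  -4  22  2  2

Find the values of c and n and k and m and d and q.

c = 20, n = 11, k = 11, m = 32, d = 17, q = 25

Row 2: -1 + 40 + 26 + 1 + 27 + 11 = 104, so its missing entry is 124 − 104 = 20.
Row 1: 3 − 3 + 15 + 35 + 27 + 22 = 99, so its missing entry is 124 − 99 = 25.
Column 5: 25 + 1 + 23 + 2 + 34 + 22 = 107, so its missing entry is 124 − 107 = 17.
Column 3: 15 + 20 + 17 + 15 + 18 + 28 = 113, so its missing entry is 124 − 113 = 11.
Row 5: 34 + 1 + 11 + 12 + 34 + 21 = 113, so its missing entry is 124 − 113 = 11.
Row 6: 28 − 3 + 18 + 8 + 17 + 24 = 92, so its missing entry is 124 − 92 = 32.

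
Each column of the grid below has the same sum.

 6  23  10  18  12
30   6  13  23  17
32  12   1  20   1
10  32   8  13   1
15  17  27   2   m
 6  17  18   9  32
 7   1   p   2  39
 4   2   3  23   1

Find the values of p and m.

Column 2 sums to 110 and so does column 4; that's the common total.
In column 3 the known cells total 80, leaving 110 − 80 = 30.
In column 5 the known cells total 103, leaving 110 − 103 = 7.

p = 30, m = 7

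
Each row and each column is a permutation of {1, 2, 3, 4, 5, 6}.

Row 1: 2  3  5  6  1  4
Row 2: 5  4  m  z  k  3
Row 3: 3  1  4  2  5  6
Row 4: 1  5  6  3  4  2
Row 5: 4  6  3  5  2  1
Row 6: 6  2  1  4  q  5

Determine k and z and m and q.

At (row 6, col 5): row 6 already has {1, 2, 4, 5, 6}, so the value is 3.
Cell (2,3): column 3 already has {1, 3, 4, 5, 6} → 2.
At (row 2, col 4): column 4 already has {2, 3, 4, 5, 6}, so the value is 1.
For row 2, column 5: row 2 already has {1, 2, 3, 4, 5}; that leaves 6.

k = 6, z = 1, m = 2, q = 3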